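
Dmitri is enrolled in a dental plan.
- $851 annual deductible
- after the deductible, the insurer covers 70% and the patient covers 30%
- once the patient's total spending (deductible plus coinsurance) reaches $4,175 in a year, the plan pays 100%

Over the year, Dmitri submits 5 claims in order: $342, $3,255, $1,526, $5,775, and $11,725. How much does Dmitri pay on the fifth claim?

Bill 1, $342: entire amount goes to the deductible. Cost to patient: $342. OOP to date $342.
Bill 2, $3,255: $509 to deductible, leaving $2,746; 30% of $2,746 = $823.80. Cost to patient: $1,332.80. OOP to date $1,674.80.
Bill 3, $1,526: deductible already satisfied, so patient's share is 30% × $1,526 = $457.80. Patient pays $457.80; OOP now $2,132.60.
Bill 4, $5,775: deductible met; 30% of $5,775 = $1,732.50. Patient pays $1,732.50; OOP now $3,865.10.
Bill 5, $11,725: deductible already satisfied, so patient's share is 30% × $11,725 = $3,517.50. That would push OOP to $7,382.60, over the $4,175 cap, so patient pays $4,175 − $3,865.10 = $309.90.

$309.90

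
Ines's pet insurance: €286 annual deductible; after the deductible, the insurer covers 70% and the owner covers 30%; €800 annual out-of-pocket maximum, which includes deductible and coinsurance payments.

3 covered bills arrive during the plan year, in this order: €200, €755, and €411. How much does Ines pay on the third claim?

€123.30

Claim 1 (€200): fully absorbed by the deductible. Owner pays €200; OOP now €200.
Claim 2 (€755): €86 finishes the deductible; €669 goes to coinsurance; owner's 30% is €200.70. Owner owes €286.70 (running OOP €486.70).
Claim 3 (€411): deductible met; 30% of €411 = €123.30. Owner owes €123.30 (running OOP €610).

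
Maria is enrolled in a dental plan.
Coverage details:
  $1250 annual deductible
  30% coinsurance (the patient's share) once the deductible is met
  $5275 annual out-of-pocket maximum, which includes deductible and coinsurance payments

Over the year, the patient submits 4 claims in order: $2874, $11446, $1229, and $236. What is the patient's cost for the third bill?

Claim 1 ($2874): deductible takes $1250, $1624 remains; coinsurance $1624 × 30% = $487.20. Cost to patient: $1737.20. OOP to date $1737.20.
Claim 2 ($11446): deductible met; 30% of $11446 = $3433.80. Cost to patient: $3433.80. OOP to date $5171.
Claim 3 ($1229): 30% coinsurance on $1229 = $368.70. Adding that to $5171 gives $5539.70, past the $5275 cap; patient pays only $5275 − $5171 = $104.

$104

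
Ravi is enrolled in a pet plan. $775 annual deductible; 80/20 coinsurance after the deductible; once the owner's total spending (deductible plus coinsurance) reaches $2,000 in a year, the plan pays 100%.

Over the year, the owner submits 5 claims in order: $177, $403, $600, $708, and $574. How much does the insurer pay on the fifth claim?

Bill 1, $177: fully absorbed by the deductible. Cost to owner: $177. OOP to date $177. Plan pays $177 − $177 = $0.
Bill 2, $403: entire amount goes to the deductible. Owner owes $403 (running OOP $580). Plan pays $403 − $403 = $0.
Bill 3, $600: $195 to deductible, leaving $405; coinsurance $405 × 20% = $81. Cost to owner: $276. OOP to date $856. Plan pays $600 − $276 = $324.
Bill 4, $708: deductible met; 20% of $708 = $141.60. Owner owes $141.60 (running OOP $997.60). Insurer: $708 − $141.60 = $566.40.
Bill 5, $574: deductible already satisfied, so owner's share is 20% × $574 = $114.80. Owner pays $114.80; OOP now $1,112.40. Insurer: $574 − $114.80 = $459.20.

$459.20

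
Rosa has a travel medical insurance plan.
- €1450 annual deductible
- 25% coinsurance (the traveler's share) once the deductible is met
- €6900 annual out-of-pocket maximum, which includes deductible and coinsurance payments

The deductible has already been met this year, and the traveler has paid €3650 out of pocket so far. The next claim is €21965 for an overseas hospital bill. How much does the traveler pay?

With the deductible met, the entire €21965 is subject to coinsurance.
25% of €21965 = €5491.25 falls to the traveler.
That would bring total out-of-pocket to €9141.25, past the €6900 cap. The traveler is capped at €6900 − €3650 = €3250 on this claim.

€3250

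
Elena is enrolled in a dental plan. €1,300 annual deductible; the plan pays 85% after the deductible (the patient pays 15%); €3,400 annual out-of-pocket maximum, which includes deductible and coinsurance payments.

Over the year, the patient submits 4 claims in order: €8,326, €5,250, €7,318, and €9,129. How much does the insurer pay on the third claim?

Claim 1 (€8,326): €1,300 to deductible, leaving €7,026; 15% of €7,026 = €1,053.90. Patient pays €2,353.90; OOP now €2,353.90. Insurer: €8,326 − €2,353.90 = €5,972.10.
Claim 2 (€5,250): 15% coinsurance on €5,250 = €787.50. Patient pays €787.50; OOP now €3,141.40. Insurer: €5,250 − €787.50 = €4,462.50.
Claim 3 (€7,318): deductible already satisfied, so patient's share is 15% × €7,318 = €1,097.70. OOP would hit €4,239.10 > €3,400, so the cap limits the patient to €3,400 − €3,141.40 = €258.60. Insurer: €7,318 − €258.60 = €7,059.40.

€7,059.40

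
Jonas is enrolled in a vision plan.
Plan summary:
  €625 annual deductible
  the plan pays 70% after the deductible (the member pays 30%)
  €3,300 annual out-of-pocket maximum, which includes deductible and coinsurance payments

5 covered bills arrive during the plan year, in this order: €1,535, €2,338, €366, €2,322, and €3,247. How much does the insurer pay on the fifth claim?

€2,352.80

Claim 1 — €1,535: deductible takes €625, €910 remains; member's 30% is €273. Member owes €898 (running OOP €898). Plan pays €1,535 − €898 = €637.
Claim 2 — €2,338: 30% coinsurance on €2,338 = €701.40. Cost to member: €701.40. OOP to date €1,599.40. Insurer: €2,338 − €701.40 = €1,636.60.
Claim 3 — €366: deductible already satisfied, so member's share is 30% × €366 = €109.80. Cost to member: €109.80. OOP to date €1,709.20. Insurer: €366 − €109.80 = €256.20.
Claim 4 — €2,322: 30% coinsurance on €2,322 = €696.60. Cost to member: €696.60. OOP to date €2,405.80. Insurer: €2,322 − €696.60 = €1,625.40.
Claim 5 — €3,247: deductible met; 30% of €3,247 = €974.10. That would push OOP to €3,379.90, over the €3,300 cap, so member pays €3,300 − €2,405.80 = €894.20. Plan pays €3,247 − €894.20 = €2,352.80.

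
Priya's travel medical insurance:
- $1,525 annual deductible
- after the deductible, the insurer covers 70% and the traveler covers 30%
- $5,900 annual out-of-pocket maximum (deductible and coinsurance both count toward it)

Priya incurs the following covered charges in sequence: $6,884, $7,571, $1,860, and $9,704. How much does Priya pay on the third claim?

$496

Bill 1, $6,884: $1,525 finishes the deductible; $5,359 goes to coinsurance; coinsurance $5,359 × 30% = $1,607.70. Traveler owes $3,132.70 (running OOP $3,132.70).
Bill 2, $7,571: deductible met; 30% of $7,571 = $2,271.30. Traveler pays $2,271.30; OOP now $5,404.
Bill 3, $1,860: deductible already satisfied, so traveler's share is 30% × $1,860 = $558. Adding that to $5,404 gives $5,962, past the $5,900 cap; traveler pays only $5,900 − $5,404 = $496.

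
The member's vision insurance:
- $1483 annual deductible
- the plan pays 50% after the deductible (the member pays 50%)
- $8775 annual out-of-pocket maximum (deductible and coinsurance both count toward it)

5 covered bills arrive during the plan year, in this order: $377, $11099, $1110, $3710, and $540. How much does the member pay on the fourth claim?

Claim 1 ($377): fully absorbed by the deductible. Cost to member: $377. OOP to date $377.
Claim 2 ($11099): $1106 to deductible, leaving $9993; 50% of $9993 = $4996.50. Member pays $6102.50; OOP now $6479.50.
Claim 3 ($1110): 50% coinsurance on $1110 = $555. Member owes $555 (running OOP $7034.50).
Claim 4 ($3710): deductible met; 50% of $3710 = $1855. That would push OOP to $8889.50, over the $8775 cap, so member pays $8775 − $7034.50 = $1740.50.

$1740.50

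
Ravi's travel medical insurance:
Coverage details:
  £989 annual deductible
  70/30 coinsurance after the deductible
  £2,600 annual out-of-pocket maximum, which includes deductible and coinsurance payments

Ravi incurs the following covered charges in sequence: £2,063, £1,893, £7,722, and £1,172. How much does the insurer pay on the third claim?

Claim 1 — £2,063: £989 to deductible, leaving £1,074; coinsurance £1,074 × 30% = £322.20. Traveler pays £1,311.20; OOP now £1,311.20. Insurer: £2,063 − £1,311.20 = £751.80.
Claim 2 — £1,893: deductible already satisfied, so traveler's share is 30% × £1,893 = £567.90. Cost to traveler: £567.90. OOP to date £1,879.10. Plan pays £1,893 − £567.90 = £1,325.10.
Claim 3 — £7,722: 30% coinsurance on £7,722 = £2,316.60. Adding that to £1,879.10 gives £4,195.70, past the £2,600 cap; traveler pays only £2,600 − £1,879.10 = £720.90. Plan pays £7,722 − £720.90 = £7,001.10.

£7,001.10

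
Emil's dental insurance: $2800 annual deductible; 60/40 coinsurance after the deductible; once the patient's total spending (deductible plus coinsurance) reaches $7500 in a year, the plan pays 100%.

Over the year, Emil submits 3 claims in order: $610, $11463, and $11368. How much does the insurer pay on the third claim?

Bill 1, $610: fully absorbed by the deductible. Cost to patient: $610. OOP to date $610. Plan pays $610 − $610 = $0.
Bill 2, $11463: $2190 to deductible, leaving $9273; coinsurance $9273 × 40% = $3709.20. Patient pays $5899.20; OOP now $6509.20. Plan pays $11463 − $5899.20 = $5563.80.
Bill 3, $11368: 40% coinsurance on $11368 = $4547.20. That would push OOP to $11056.40, over the $7500 cap, so patient pays $7500 − $6509.20 = $990.80. Insurer: $11368 − $990.80 = $10377.20.

$10377.20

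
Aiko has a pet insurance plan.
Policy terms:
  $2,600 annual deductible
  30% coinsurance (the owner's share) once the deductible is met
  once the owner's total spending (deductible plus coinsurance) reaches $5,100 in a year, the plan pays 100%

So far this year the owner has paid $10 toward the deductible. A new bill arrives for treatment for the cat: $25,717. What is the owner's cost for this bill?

$5,090

$10 of the $2,600 deductible is already met, leaving $2,590.
After the $2,590 deductible portion, $25,717 − $2,590 = $23,127 is subject to coinsurance.
Owner's 30% share of $23,127 is $6,938.10.
That puts the owner's cost at $2,590 + $6,938.10 = $9,528.10 before any cap.
Year-to-date out-of-pocket would reach $10 + $9,528.10 = $9,538.10, above the $5,100 maximum, so the owner pays only $5,100 − $10 = $5,090.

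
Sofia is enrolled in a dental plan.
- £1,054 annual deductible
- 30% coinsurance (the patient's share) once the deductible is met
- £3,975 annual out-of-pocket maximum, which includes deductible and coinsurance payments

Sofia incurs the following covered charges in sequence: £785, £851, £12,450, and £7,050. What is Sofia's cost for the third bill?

£2,746.40

Bill 1, £785: fully absorbed by the deductible. Patient pays £785; OOP now £785.
Bill 2, £851: £269 finishes the deductible; £582 goes to coinsurance; patient's 30% is £174.60. Patient pays £443.60; OOP now £1,228.60.
Bill 3, £12,450: deductible already satisfied, so patient's share is 30% × £12,450 = £3,735. Adding that to £1,228.60 gives £4,963.60, past the £3,975 cap; patient pays only £3,975 − £1,228.60 = £2,746.40.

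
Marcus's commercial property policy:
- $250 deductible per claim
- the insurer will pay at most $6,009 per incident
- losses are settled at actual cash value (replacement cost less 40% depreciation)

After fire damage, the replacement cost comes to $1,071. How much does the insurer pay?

$392.60

Depreciate 40%: the covered value is $1,071 × 0.6 = $642.60.
Subtract the deductible: $642.60 − $250 = $392.60.
$392.60 is within the $6,009 limit, so the insurer pays $392.60.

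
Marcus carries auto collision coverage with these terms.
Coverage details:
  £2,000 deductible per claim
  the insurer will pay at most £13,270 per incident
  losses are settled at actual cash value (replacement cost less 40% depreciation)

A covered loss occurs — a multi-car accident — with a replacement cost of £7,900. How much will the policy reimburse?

At 40% depreciation, ACV = £7,900 − £3,160 = £4,740.
Less the £2,000 deductible: £4,740 − £2,000 = £2,740.
That's under the £13,270 cap, so the insurer reimburses the full £2,740.

£2,740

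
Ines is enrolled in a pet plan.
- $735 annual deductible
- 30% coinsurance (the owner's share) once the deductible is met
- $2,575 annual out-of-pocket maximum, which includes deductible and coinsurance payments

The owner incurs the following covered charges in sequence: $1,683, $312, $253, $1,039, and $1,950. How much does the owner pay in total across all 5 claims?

$2,085.60

Bill 1, $1,683: deductible takes $735, $948 remains; coinsurance $948 × 30% = $284.40. Cost to owner: $1,019.40. OOP to date $1,019.40.
Bill 2, $312: 30% coinsurance on $312 = $93.60. Owner owes $93.60 (running OOP $1,113).
Bill 3, $253: deductible met; 30% of $253 = $75.90. Owner owes $75.90 (running OOP $1,188.90).
Bill 4, $1,039: 30% coinsurance on $1,039 = $311.70. Owner pays $311.70; OOP now $1,500.60.
Bill 5, $1,950: deductible already satisfied, so owner's share is 30% × $1,950 = $585. Cost to owner: $585. OOP to date $2,085.60.
Summing the owner's payments: $1,019.40 + $93.60 + $75.90 + $311.70 + $585 = $2,085.60.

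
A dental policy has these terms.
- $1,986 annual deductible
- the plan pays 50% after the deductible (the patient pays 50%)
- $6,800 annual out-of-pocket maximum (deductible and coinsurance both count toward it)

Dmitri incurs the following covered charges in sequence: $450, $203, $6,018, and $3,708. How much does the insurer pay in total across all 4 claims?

$4,196.50

Bill 1, $450: entire amount goes to the deductible. Cost to patient: $450. OOP to date $450. Insurer: $450 − $450 = $0.
Bill 2, $203: all of it applies to the deductible. Cost to patient: $203. OOP to date $653. Insurer: $203 − $203 = $0.
Bill 3, $6,018: $1,333 finishes the deductible; $4,685 goes to coinsurance; coinsurance $4,685 × 50% = $2,342.50. Patient owes $3,675.50 (running OOP $4,328.50). Plan pays $6,018 − $3,675.50 = $2,342.50.
Bill 4, $3,708: 50% coinsurance on $3,708 = $1,854. Patient pays $1,854; OOP now $6,182.50. Plan pays $3,708 − $1,854 = $1,854.
Insurer total: $0 + $0 + $2,342.50 + $1,854 = $4,196.50.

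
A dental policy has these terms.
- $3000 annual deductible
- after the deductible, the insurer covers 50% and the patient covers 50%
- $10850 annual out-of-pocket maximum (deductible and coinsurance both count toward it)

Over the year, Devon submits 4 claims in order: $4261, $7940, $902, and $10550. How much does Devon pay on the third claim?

$451

Claim 1 ($4261): $3000 to deductible, leaving $1261; 50% of $1261 = $630.50. Patient owes $3630.50 (running OOP $3630.50).
Claim 2 ($7940): deductible already satisfied, so patient's share is 50% × $7940 = $3970. Cost to patient: $3970. OOP to date $7600.50.
Claim 3 ($902): 50% coinsurance on $902 = $451. Cost to patient: $451. OOP to date $8051.50.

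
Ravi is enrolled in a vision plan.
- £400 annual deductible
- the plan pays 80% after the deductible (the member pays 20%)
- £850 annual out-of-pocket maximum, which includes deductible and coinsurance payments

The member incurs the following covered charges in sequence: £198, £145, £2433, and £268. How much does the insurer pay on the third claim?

Claim 1 (£198): all of it applies to the deductible. Member pays £198; OOP now £198. Insurer: £198 − £198 = £0.
Claim 2 (£145): fully absorbed by the deductible. Member pays £145; OOP now £343. Insurer: £145 − £145 = £0.
Claim 3 (£2433): £57 to deductible, leaving £2376; member's 20% is £475.20. Together that's £57 + £475.20 = £532.20. OOP would hit £875.20 > £850, so the cap limits the member to £850 − £343 = £507. Plan pays £2433 − £507 = £1926.

£1926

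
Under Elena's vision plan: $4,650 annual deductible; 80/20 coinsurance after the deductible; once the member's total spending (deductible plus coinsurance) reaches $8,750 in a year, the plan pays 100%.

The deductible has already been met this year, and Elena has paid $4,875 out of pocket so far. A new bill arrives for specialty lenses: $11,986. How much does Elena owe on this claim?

With the deductible met, the entire $11,986 is subject to coinsurance.
Member's 20% share of $11,986 is $2,397.20.
Total out-of-pocket so far would be $4,875 + $2,397.20 = $7,272.20, below the $8,750 cap — no reduction.

$2,397.20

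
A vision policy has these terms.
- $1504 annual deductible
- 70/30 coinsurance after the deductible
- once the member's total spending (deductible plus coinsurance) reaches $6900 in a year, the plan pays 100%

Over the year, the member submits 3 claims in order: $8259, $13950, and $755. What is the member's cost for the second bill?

#1 ($8259): $1504 finishes the deductible; $6755 goes to coinsurance; member's 30% is $2026.50. Member owes $3530.50 (running OOP $3530.50).
#2 ($13950): deductible met; 30% of $13950 = $4185. OOP would hit $7715.50 > $6900, so the cap limits the member to $6900 − $3530.50 = $3369.50.

$3369.50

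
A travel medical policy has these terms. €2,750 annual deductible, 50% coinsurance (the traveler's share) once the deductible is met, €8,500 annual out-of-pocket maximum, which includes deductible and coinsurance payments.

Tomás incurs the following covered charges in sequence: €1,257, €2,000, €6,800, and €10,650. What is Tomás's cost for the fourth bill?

€2,096.50

Bill 1, €1,257: fully absorbed by the deductible. Traveler pays €1,257; OOP now €1,257.
Bill 2, €2,000: deductible takes €1,493, €507 remains; 50% of €507 = €253.50. Cost to traveler: €1,746.50. OOP to date €3,003.50.
Bill 3, €6,800: deductible met; 50% of €6,800 = €3,400. Cost to traveler: €3,400. OOP to date €6,403.50.
Bill 4, €10,650: 50% coinsurance on €10,650 = €5,325. Adding that to €6,403.50 gives €11,728.50, past the €8,500 cap; traveler pays only €8,500 − €6,403.50 = €2,096.50.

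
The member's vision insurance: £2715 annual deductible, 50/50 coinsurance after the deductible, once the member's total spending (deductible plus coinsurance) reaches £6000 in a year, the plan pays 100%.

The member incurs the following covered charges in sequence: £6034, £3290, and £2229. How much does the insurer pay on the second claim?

Bill 1, £6034: £2715 finishes the deductible; £3319 goes to coinsurance; coinsurance £3319 × 50% = £1659.50. Cost to member: £4374.50. OOP to date £4374.50. Plan pays £6034 − £4374.50 = £1659.50.
Bill 2, £3290: deductible met; 50% of £3290 = £1645. OOP would hit £6019.50 > £6000, so the cap limits the member to £6000 − £4374.50 = £1625.50. Insurer: £3290 − £1625.50 = £1664.50.

£1664.50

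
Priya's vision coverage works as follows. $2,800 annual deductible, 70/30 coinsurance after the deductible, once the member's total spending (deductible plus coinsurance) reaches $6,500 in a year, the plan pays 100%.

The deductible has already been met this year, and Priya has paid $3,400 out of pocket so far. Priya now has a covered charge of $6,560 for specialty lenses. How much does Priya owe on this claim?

The deductible is already satisfied, so the full bill goes to coinsurance.
Member's 30% share of $6,560 is $1,968.
Cumulative spending $3,400 + $1,968 = $5,368 stays under the $6,500 maximum.

$1,968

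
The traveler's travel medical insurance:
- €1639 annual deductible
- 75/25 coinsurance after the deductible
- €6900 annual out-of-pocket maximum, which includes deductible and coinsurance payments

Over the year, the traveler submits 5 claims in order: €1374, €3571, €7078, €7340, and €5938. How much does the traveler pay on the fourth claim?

Bill 1, €1374: all of it applies to the deductible. Traveler pays €1374; OOP now €1374.
Bill 2, €3571: €265 to deductible, leaving €3306; 25% of €3306 = €826.50. Traveler owes €1091.50 (running OOP €2465.50).
Bill 3, €7078: deductible met; 25% of €7078 = €1769.50. Traveler owes €1769.50 (running OOP €4235).
Bill 4, €7340: deductible met; 25% of €7340 = €1835. Cost to traveler: €1835. OOP to date €6070.

€1835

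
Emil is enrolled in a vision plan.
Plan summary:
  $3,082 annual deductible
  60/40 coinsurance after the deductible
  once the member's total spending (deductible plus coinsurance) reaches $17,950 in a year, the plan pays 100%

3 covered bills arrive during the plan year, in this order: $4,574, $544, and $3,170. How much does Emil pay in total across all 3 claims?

$5,164.40

Bill 1, $4,574: $3,082 finishes the deductible; $1,492 goes to coinsurance; coinsurance $1,492 × 40% = $596.80. Member owes $3,678.80 (running OOP $3,678.80).
Bill 2, $544: deductible already satisfied, so member's share is 40% × $544 = $217.60. Cost to member: $217.60. OOP to date $3,896.40.
Bill 3, $3,170: 40% coinsurance on $3,170 = $1,268. Cost to member: $1,268. OOP to date $5,164.40.
Total paid by the member: $3,678.80 + $217.60 + $1,268 = $5,164.40.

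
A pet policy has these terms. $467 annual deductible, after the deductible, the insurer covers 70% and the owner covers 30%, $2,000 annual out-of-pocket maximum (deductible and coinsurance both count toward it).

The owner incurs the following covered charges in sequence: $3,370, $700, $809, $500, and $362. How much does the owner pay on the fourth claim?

#1 ($3,370): $467 finishes the deductible; $2,903 goes to coinsurance; 30% of $2,903 = $870.90. Owner owes $1,337.90 (running OOP $1,337.90).
#2 ($700): 30% coinsurance on $700 = $210. Owner pays $210; OOP now $1,547.90.
#3 ($809): deductible already satisfied, so owner's share is 30% × $809 = $242.70. Cost to owner: $242.70. OOP to date $1,790.60.
#4 ($500): 30% coinsurance on $500 = $150. Owner owes $150 (running OOP $1,940.60).

$150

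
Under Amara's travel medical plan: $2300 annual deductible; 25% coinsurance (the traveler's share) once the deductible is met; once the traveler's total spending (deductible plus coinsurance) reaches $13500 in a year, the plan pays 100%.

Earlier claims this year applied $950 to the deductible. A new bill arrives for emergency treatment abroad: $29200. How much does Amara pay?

Deductible still to meet: $2300 − $950 = $1350.
After the $1350 deductible portion, $29200 − $1350 = $27850 is subject to coinsurance.
Coinsurance: $27850 × 25% = $6962.50.
So the traveler owes $1350 + $6962.50 = $8312.50 before any cap.
Total out-of-pocket so far would be $950 + $8312.50 = $9262.50, below the $13500 cap — no reduction.

$8312.50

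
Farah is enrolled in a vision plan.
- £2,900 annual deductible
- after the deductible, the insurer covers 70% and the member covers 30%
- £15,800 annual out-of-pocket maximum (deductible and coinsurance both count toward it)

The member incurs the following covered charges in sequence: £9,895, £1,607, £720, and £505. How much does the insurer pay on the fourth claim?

£353.50

Claim 1 (£9,895): deductible takes £2,900, £6,995 remains; 30% of £6,995 = £2,098.50. Member pays £4,998.50; OOP now £4,998.50. Plan pays £9,895 − £4,998.50 = £4,896.50.
Claim 2 (£1,607): 30% coinsurance on £1,607 = £482.10. Member owes £482.10 (running OOP £5,480.60). Insurer: £1,607 − £482.10 = £1,124.90.
Claim 3 (£720): deductible met; 30% of £720 = £216. Member owes £216 (running OOP £5,696.60). Insurer: £720 − £216 = £504.
Claim 4 (£505): deductible already satisfied, so member's share is 30% × £505 = £151.50. Member pays £151.50; OOP now £5,848.10. Insurer: £505 − £151.50 = £353.50.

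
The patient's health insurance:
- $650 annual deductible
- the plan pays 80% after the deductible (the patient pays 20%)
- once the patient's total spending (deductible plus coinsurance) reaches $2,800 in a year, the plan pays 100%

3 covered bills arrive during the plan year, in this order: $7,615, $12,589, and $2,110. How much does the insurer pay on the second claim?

$11,832

Claim 1 — $7,615: $650 to deductible, leaving $6,965; 20% of $6,965 = $1,393. Cost to patient: $2,043. OOP to date $2,043. Insurer: $7,615 − $2,043 = $5,572.
Claim 2 — $12,589: deductible already satisfied, so patient's share is 20% × $12,589 = $2,517.80. OOP would hit $4,560.80 > $2,800, so the cap limits the patient to $2,800 − $2,043 = $757. Insurer: $12,589 − $757 = $11,832.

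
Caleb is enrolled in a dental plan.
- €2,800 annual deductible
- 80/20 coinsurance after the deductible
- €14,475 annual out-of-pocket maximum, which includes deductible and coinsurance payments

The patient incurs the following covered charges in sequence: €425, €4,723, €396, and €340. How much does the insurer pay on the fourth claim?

€272

Claim 1 (€425): all of it applies to the deductible. Patient pays €425; OOP now €425. Insurer: €425 − €425 = €0.
Claim 2 (€4,723): €2,375 to deductible, leaving €2,348; patient's 20% is €469.60. Patient pays €2,844.60; OOP now €3,269.60. Insurer: €4,723 − €2,844.60 = €1,878.40.
Claim 3 (€396): deductible already satisfied, so patient's share is 20% × €396 = €79.20. Patient pays €79.20; OOP now €3,348.80. Insurer: €396 − €79.20 = €316.80.
Claim 4 (€340): deductible already satisfied, so patient's share is 20% × €340 = €68. Patient pays €68; OOP now €3,416.80. Plan pays €340 − €68 = €272.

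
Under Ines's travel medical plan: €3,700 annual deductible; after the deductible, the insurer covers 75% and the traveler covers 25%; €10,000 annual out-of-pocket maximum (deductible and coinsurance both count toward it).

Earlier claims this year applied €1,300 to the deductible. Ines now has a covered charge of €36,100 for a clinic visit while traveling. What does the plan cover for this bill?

€27,400

€1,300 of the €3,700 deductible is already met, leaving €2,400.
That leaves €36,100 − €2,400 = €33,700 for coinsurance.
25% of €33,700 = €8,425 falls to the traveler.
Traveler responsibility before any cap: €2,400 + €8,425 = €10,825.
Adding €10,825 to the €1,300 already spent would give €12,125, which exceeds the €10,000 cap; the traveler pays just €10,000 − €1,300 = €8,700.
The plan picks up €36,100 − €8,700 = €27,400.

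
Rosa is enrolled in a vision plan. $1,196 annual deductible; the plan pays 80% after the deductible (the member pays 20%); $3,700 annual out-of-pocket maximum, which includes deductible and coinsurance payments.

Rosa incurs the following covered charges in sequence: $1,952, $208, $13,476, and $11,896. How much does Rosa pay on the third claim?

$2,311.20

Claim 1 ($1,952): deductible takes $1,196, $756 remains; 20% of $756 = $151.20. Member pays $1,347.20; OOP now $1,347.20.
Claim 2 ($208): deductible met; 20% of $208 = $41.60. Member pays $41.60; OOP now $1,388.80.
Claim 3 ($13,476): deductible met; 20% of $13,476 = $2,695.20. OOP would hit $4,084 > $3,700, so the cap limits the member to $3,700 − $1,388.80 = $2,311.20.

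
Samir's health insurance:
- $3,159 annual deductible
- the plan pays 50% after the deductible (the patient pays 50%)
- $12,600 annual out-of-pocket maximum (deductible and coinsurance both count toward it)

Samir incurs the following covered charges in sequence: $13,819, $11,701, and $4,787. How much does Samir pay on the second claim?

Claim 1 — $13,819: deductible takes $3,159, $10,660 remains; 50% of $10,660 = $5,330. Cost to patient: $8,489. OOP to date $8,489.
Claim 2 — $11,701: deductible already satisfied, so patient's share is 50% × $11,701 = $5,850.50. That would push OOP to $14,339.50, over the $12,600 cap, so patient pays $12,600 − $8,489 = $4,111.

$4,111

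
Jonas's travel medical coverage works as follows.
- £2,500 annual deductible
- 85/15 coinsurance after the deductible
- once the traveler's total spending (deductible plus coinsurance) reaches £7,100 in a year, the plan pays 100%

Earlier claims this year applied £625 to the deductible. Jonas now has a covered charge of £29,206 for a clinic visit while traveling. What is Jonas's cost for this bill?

£5,974.65

Deductible still to meet: £2,500 − £625 = £1,875.
After the £1,875 deductible portion, £29,206 − £1,875 = £27,331 is subject to coinsurance.
Coinsurance: £27,331 × 15% = £4,099.65.
So the traveler owes £1,875 + £4,099.65 = £5,974.65 before any cap.
Total out-of-pocket so far would be £625 + £5,974.65 = £6,599.65, below the £7,100 cap — no reduction.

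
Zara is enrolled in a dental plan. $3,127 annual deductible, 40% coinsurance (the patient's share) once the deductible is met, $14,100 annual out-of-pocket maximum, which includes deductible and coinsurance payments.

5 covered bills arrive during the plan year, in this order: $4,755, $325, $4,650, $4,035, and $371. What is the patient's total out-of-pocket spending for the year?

Claim 1 ($4,755): deductible takes $3,127, $1,628 remains; coinsurance $1,628 × 40% = $651.20. Patient owes $3,778.20 (running OOP $3,778.20).
Claim 2 ($325): 40% coinsurance on $325 = $130. Patient owes $130 (running OOP $3,908.20).
Claim 3 ($4,650): deductible already satisfied, so patient's share is 40% × $4,650 = $1,860. Patient pays $1,860; OOP now $5,768.20.
Claim 4 ($4,035): deductible already satisfied, so patient's share is 40% × $4,035 = $1,614. Patient owes $1,614 (running OOP $7,382.20).
Claim 5 ($371): deductible met; 40% of $371 = $148.40. Patient pays $148.40; OOP now $7,530.60.
Summing the patient's payments: $3,778.20 + $130 + $1,860 + $1,614 + $148.40 = $7,530.60.

$7,530.60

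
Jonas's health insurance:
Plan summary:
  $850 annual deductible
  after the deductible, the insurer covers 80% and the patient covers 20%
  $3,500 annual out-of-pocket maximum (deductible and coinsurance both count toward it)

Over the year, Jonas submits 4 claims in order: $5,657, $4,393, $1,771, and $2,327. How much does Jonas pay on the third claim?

$354.20

Claim 1 ($5,657): deductible takes $850, $4,807 remains; patient's 20% is $961.40. Cost to patient: $1,811.40. OOP to date $1,811.40.
Claim 2 ($4,393): deductible met; 20% of $4,393 = $878.60. Cost to patient: $878.60. OOP to date $2,690.
Claim 3 ($1,771): deductible met; 20% of $1,771 = $354.20. Cost to patient: $354.20. OOP to date $3,044.20.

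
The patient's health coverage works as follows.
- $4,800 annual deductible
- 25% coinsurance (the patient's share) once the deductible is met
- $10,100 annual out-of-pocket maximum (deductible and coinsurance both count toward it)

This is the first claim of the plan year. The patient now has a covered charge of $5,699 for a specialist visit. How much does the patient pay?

$5,024.75

Nothing has been paid toward the $4,800 deductible, so the first $4,800 of this charge is applied there.
That leaves $5,699 − $4,800 = $899 for coinsurance.
Patient's 25% share of $899 is $224.75.
Patient responsibility before any cap: $4,800 + $224.75 = $5,024.75.
Cumulative spending $0 + $5,024.75 = $5,024.75 stays under the $10,100 maximum.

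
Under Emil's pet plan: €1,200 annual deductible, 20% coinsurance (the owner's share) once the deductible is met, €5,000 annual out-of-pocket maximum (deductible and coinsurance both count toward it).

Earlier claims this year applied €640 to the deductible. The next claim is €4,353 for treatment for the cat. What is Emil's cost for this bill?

€1,318.60

€640 of the €1,200 deductible is already met, leaving €560.
The remaining €3,793 (= €4,353 − €560) moves to coinsurance.
Coinsurance: €3,793 × 20% = €758.60.
That puts the owner's cost at €560 + €758.60 = €1,318.60 before any cap.
Year-to-date out-of-pocket becomes €640 + €1,318.60 = €1,958.60, still under the €5,000 maximum, so no cap applies.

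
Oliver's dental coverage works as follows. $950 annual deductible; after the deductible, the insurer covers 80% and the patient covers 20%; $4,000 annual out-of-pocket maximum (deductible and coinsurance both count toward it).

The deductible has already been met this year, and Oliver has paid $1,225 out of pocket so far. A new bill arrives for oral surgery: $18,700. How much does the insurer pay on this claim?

$15,925

The deductible is already satisfied, so the full bill goes to coinsurance.
Patient's 20% share of $18,700 is $3,740.
Adding $3,740 to the $1,225 already spent would give $4,965, which exceeds the $4,000 cap; the patient pays just $4,000 − $1,225 = $2,775.
The plan picks up $18,700 − $2,775 = $15,925.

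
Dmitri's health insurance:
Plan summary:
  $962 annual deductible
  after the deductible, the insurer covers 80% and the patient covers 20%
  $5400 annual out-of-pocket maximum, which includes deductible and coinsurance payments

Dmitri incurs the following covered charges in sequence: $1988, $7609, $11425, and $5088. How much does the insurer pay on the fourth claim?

$4662

Claim 1 ($1988): $962 to deductible, leaving $1026; 20% of $1026 = $205.20. Patient owes $1167.20 (running OOP $1167.20). Plan pays $1988 − $1167.20 = $820.80.
Claim 2 ($7609): 20% coinsurance on $7609 = $1521.80. Patient owes $1521.80 (running OOP $2689). Insurer: $7609 − $1521.80 = $6087.20.
Claim 3 ($11425): deductible met; 20% of $11425 = $2285. Cost to patient: $2285. OOP to date $4974. Plan pays $11425 − $2285 = $9140.
Claim 4 ($5088): 20% coinsurance on $5088 = $1017.60. OOP would hit $5991.60 > $5400, so the cap limits the patient to $5400 − $4974 = $426. Insurer: $5088 − $426 = $4662.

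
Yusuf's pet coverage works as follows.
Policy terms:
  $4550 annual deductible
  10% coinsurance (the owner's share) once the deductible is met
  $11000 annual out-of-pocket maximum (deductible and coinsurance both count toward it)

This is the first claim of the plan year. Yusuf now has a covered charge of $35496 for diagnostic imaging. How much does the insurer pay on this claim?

Deductible not yet touched, so the first $4550 of the bill goes to the deductible.
The remaining $30946 (= $35496 − $4550) moves to coinsurance.
10% of $30946 = $3094.60 falls to the owner.
That puts the owner's cost at $4550 + $3094.60 = $7644.60 before any cap.
Cumulative spending $0 + $7644.60 = $7644.60 stays under the $11000 maximum.
The plan picks up $35496 − $7644.60 = $27851.40.

$27851.40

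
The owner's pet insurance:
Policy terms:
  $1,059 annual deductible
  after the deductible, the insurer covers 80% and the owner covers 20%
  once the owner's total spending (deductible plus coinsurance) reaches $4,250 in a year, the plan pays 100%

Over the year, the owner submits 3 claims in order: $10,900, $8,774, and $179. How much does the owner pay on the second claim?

$1,222.80

Claim 1 — $10,900: deductible takes $1,059, $9,841 remains; 20% of $9,841 = $1,968.20. Owner pays $3,027.20; OOP now $3,027.20.
Claim 2 — $8,774: deductible already satisfied, so owner's share is 20% × $8,774 = $1,754.80. Adding that to $3,027.20 gives $4,782, past the $4,250 cap; owner pays only $4,250 − $3,027.20 = $1,222.80.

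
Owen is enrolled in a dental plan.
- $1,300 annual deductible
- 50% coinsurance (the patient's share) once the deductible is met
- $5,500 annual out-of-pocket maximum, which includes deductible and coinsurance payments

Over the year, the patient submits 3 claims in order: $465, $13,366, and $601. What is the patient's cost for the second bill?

$5,035

Claim 1 ($465): fully absorbed by the deductible. Cost to patient: $465. OOP to date $465.
Claim 2 ($13,366): $835 to deductible, leaving $12,531; 50% of $12,531 = $6,265.50. Deductible plus coinsurance: $835 + $6,265.50 = $7,100.50. That would push OOP to $7,565.50, over the $5,500 cap, so patient pays $5,500 − $465 = $5,035.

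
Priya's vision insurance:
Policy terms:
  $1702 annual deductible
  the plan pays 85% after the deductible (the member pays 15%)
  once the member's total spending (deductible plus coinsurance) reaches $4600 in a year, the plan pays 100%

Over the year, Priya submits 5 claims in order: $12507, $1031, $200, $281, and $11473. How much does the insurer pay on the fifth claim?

Claim 1 — $12507: $1702 to deductible, leaving $10805; coinsurance $10805 × 15% = $1620.75. Member owes $3322.75 (running OOP $3322.75). Plan pays $12507 − $3322.75 = $9184.25.
Claim 2 — $1031: deductible met; 15% of $1031 = $154.65. Cost to member: $154.65. OOP to date $3477.40. Plan pays $1031 − $154.65 = $876.35.
Claim 3 — $200: deductible already satisfied, so member's share is 15% × $200 = $30. Member pays $30; OOP now $3507.40. Insurer: $200 − $30 = $170.
Claim 4 — $281: deductible already satisfied, so member's share is 15% × $281 = $42.15. Member pays $42.15; OOP now $3549.55. Plan pays $281 − $42.15 = $238.85.
Claim 5 — $11473: deductible already satisfied, so member's share is 15% × $11473 = $1720.95. OOP would hit $5270.50 > $4600, so the cap limits the member to $4600 − $3549.55 = $1050.45. Insurer: $11473 − $1050.45 = $10422.55.

$10422.55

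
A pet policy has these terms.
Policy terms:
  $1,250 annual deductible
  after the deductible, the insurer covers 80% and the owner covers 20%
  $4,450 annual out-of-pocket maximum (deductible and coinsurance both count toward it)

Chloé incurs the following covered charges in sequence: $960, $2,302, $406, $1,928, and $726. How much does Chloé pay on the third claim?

Claim 1 — $960: entire amount goes to the deductible. Cost to owner: $960. OOP to date $960.
Claim 2 — $2,302: $290 to deductible, leaving $2,012; owner's 20% is $402.40. Owner owes $692.40 (running OOP $1,652.40).
Claim 3 — $406: 20% coinsurance on $406 = $81.20. Owner pays $81.20; OOP now $1,733.60.

$81.20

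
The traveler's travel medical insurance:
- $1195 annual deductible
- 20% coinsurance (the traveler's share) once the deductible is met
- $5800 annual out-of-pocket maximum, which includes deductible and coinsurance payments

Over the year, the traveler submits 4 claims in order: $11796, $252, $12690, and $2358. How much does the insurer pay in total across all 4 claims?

$21296

#1 ($11796): $1195 finishes the deductible; $10601 goes to coinsurance; traveler's 20% is $2120.20. Cost to traveler: $3315.20. OOP to date $3315.20. Insurer: $11796 − $3315.20 = $8480.80.
#2 ($252): 20% coinsurance on $252 = $50.40. Traveler owes $50.40 (running OOP $3365.60). Plan pays $252 − $50.40 = $201.60.
#3 ($12690): 20% coinsurance on $12690 = $2538. That would push OOP to $5903.60, over the $5800 cap, so traveler pays $5800 − $3365.60 = $2434.40. Plan pays $12690 − $2434.40 = $10255.60.
#4 ($2358): deductible already satisfied, so traveler's share is 20% × $2358 = $471.60. That would push OOP to $6271.60, over the $5800 cap, so traveler pays $5800 − $5800 = $0. Insurer: $2358 − $0 = $2358.
Insurer total: $8480.80 + $201.60 + $10255.60 + $2358 = $21296.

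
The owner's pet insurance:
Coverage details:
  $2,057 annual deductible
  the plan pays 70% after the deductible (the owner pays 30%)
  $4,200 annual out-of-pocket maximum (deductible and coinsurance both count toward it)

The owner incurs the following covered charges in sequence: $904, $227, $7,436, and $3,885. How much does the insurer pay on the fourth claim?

$3,695

Claim 1 ($904): all of it applies to the deductible. Cost to owner: $904. OOP to date $904. Insurer: $904 − $904 = $0.
Claim 2 ($227): all of it applies to the deductible. Owner owes $227 (running OOP $1,131). Plan pays $227 − $227 = $0.
Claim 3 ($7,436): $926 to deductible, leaving $6,510; coinsurance $6,510 × 30% = $1,953. Owner pays $2,879; OOP now $4,010. Plan pays $7,436 − $2,879 = $4,557.
Claim 4 ($3,885): deductible already satisfied, so owner's share is 30% × $3,885 = $1,165.50. OOP would hit $5,175.50 > $4,200, so the cap limits the owner to $4,200 − $4,010 = $190. Insurer: $3,885 − $190 = $3,695.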